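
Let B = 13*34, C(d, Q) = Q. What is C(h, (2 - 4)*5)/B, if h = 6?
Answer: -5/221 ≈ -0.022624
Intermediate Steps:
B = 442
C(h, (2 - 4)*5)/B = ((2 - 4)*5)/442 = -2*5*(1/442) = -10*1/442 = -5/221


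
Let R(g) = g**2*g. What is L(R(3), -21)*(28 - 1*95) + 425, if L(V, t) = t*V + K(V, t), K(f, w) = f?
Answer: 36605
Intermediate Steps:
R(g) = g**3
L(V, t) = V + V*t (L(V, t) = t*V + V = V*t + V = V + V*t)
L(R(3), -21)*(28 - 1*95) + 425 = (3**3*(1 - 21))*(28 - 1*95) + 425 = (27*(-20))*(28 - 95) + 425 = -540*(-67) + 425 = 36180 + 425 = 36605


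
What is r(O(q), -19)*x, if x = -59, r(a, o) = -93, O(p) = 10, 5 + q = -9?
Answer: 5487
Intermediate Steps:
q = -14 (q = -5 - 9 = -14)
r(O(q), -19)*x = -93*(-59) = 5487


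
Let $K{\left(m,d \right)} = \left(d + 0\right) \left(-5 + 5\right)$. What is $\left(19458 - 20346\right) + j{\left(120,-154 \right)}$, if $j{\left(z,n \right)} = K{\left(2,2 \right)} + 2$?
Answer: $-886$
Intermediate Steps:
$K{\left(m,d \right)} = 0$ ($K{\left(m,d \right)} = d 0 = 0$)
$j{\left(z,n \right)} = 2$ ($j{\left(z,n \right)} = 0 + 2 = 2$)
$\left(19458 - 20346\right) + j{\left(120,-154 \right)} = \left(19458 - 20346\right) + 2 = -888 + 2 = -886$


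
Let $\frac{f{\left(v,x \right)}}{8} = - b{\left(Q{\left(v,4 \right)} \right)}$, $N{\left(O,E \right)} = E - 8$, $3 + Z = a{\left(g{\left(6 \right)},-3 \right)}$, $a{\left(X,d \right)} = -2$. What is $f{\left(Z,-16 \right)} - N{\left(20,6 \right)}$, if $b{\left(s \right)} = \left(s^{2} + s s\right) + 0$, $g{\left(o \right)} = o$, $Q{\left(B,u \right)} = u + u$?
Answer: $-1022$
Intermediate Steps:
$Q{\left(B,u \right)} = 2 u$
$Z = -5$ ($Z = -3 - 2 = -5$)
$b{\left(s \right)} = 2 s^{2}$ ($b{\left(s \right)} = \left(s^{2} + s^{2}\right) + 0 = 2 s^{2} + 0 = 2 s^{2}$)
$N{\left(O,E \right)} = -8 + E$
$f{\left(v,x \right)} = -1024$ ($f{\left(v,x \right)} = 8 \left(- 2 \left(2 \cdot 4\right)^{2}\right) = 8 \left(- 2 \cdot 8^{2}\right) = 8 \left(- 2 \cdot 64\right) = 8 \left(\left(-1\right) 128\right) = 8 \left(-128\right) = -1024$)
$f{\left(Z,-16 \right)} - N{\left(20,6 \right)} = -1024 - \left(-8 + 6\right) = -1024 - -2 = -1024 + 2 = -1022$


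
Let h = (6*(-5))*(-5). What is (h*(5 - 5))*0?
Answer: 0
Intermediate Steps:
h = 150 (h = -30*(-5) = 150)
(h*(5 - 5))*0 = (150*(5 - 5))*0 = (150*0)*0 = 0*0 = 0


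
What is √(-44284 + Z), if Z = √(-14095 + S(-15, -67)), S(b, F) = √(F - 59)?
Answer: √(-44284 + √(-14095 + 3*I*√14)) ≈ 0.2821 + 210.44*I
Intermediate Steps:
S(b, F) = √(-59 + F)
Z = √(-14095 + 3*I*√14) (Z = √(-14095 + √(-59 - 67)) = √(-14095 + √(-126)) = √(-14095 + 3*I*√14) ≈ 0.0473 + 118.72*I)
√(-44284 + Z) = √(-44284 + √(-14095 + 3*I*√14))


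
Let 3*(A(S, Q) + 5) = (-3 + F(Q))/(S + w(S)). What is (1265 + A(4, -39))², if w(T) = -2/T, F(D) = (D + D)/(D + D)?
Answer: 699919936/441 ≈ 1.5871e+6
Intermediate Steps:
F(D) = 1 (F(D) = (2*D)/((2*D)) = (2*D)*(1/(2*D)) = 1)
A(S, Q) = -5 - 2/(3*(S - 2/S)) (A(S, Q) = -5 + ((-3 + 1)/(S - 2/S))/3 = -5 + (-2/(S - 2/S))/3 = -5 - 2/(3*(S - 2/S)))
(1265 + A(4, -39))² = (1265 + (30 - 1*4*(2 + 15*4))/(3*(-2 + 4²)))² = (1265 + (30 - 1*4*(2 + 60))/(3*(-2 + 16)))² = (1265 + (⅓)*(30 - 1*4*62)/14)² = (1265 + (⅓)*(1/14)*(30 - 248))² = (1265 + (⅓)*(1/14)*(-218))² = (1265 - 109/21)² = (26456/21)² = 699919936/441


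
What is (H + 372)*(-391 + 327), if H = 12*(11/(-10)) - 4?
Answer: -113536/5 ≈ -22707.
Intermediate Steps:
H = -86/5 (H = 12*(11*(-⅒)) - 4 = 12*(-11/10) - 4 = -66/5 - 4 = -86/5 ≈ -17.200)
(H + 372)*(-391 + 327) = (-86/5 + 372)*(-391 + 327) = (1774/5)*(-64) = -113536/5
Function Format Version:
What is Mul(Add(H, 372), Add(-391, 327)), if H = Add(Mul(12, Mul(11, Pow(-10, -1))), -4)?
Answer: Rational(-113536, 5) ≈ -22707.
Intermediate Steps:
H = Rational(-86, 5) (H = Add(Mul(12, Mul(11, Rational(-1, 10))), -4) = Add(Mul(12, Rational(-11, 10)), -4) = Add(Rational(-66, 5), -4) = Rational(-86, 5) ≈ -17.200)
Mul(Add(H, 372), Add(-391, 327)) = Mul(Add(Rational(-86, 5), 372), Add(-391, 327)) = Mul(Rational(1774, 5), -64) = Rational(-113536, 5)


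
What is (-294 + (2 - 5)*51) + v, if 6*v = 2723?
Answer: 41/6 ≈ 6.8333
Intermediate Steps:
v = 2723/6 (v = (⅙)*2723 = 2723/6 ≈ 453.83)
(-294 + (2 - 5)*51) + v = (-294 + (2 - 5)*51) + 2723/6 = (-294 - 3*51) + 2723/6 = (-294 - 153) + 2723/6 = -447 + 2723/6 = 41/6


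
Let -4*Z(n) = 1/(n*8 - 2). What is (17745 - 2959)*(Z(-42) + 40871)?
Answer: 408519385049/676 ≈ 6.0432e+8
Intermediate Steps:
Z(n) = -1/(4*(-2 + 8*n)) (Z(n) = -1/(4*(n*8 - 2)) = -1/(4*(8*n - 2)) = -1/(4*(-2 + 8*n)))
(17745 - 2959)*(Z(-42) + 40871) = (17745 - 2959)*(-1/(-8 + 32*(-42)) + 40871) = 14786*(-1/(-8 - 1344) + 40871) = 14786*(-1/(-1352) + 40871) = 14786*(-1*(-1/1352) + 40871) = 14786*(1/1352 + 40871) = 14786*(55257593/1352) = 408519385049/676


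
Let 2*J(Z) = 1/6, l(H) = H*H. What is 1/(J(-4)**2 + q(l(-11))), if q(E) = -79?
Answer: -144/11375 ≈ -0.012659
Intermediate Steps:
l(H) = H**2
J(Z) = 1/12 (J(Z) = (1/2)/6 = (1/2)*(1/6) = 1/12)
1/(J(-4)**2 + q(l(-11))) = 1/((1/12)**2 - 79) = 1/(1/144 - 79) = 1/(-11375/144) = -144/11375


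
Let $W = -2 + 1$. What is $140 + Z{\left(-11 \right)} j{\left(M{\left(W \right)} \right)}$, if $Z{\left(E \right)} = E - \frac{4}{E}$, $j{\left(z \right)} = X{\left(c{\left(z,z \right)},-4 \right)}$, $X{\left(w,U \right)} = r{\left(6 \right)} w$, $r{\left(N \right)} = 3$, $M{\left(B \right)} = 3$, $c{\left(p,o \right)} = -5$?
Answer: $\frac{3295}{11} \approx 299.55$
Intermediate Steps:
$W = -1$
$X{\left(w,U \right)} = 3 w$
$j{\left(z \right)} = -15$ ($j{\left(z \right)} = 3 \left(-5\right) = -15$)
$140 + Z{\left(-11 \right)} j{\left(M{\left(W \right)} \right)} = 140 + \left(-11 - \frac{4}{-11}\right) \left(-15\right) = 140 + \left(-11 - - \frac{4}{11}\right) \left(-15\right) = 140 + \left(-11 + \frac{4}{11}\right) \left(-15\right) = 140 - - \frac{1755}{11} = 140 + \frac{1755}{11} = \frac{3295}{11}$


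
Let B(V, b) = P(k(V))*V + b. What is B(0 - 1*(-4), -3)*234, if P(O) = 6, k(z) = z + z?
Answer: 4914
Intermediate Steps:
k(z) = 2*z
B(V, b) = b + 6*V (B(V, b) = 6*V + b = b + 6*V)
B(0 - 1*(-4), -3)*234 = (-3 + 6*(0 - 1*(-4)))*234 = (-3 + 6*(0 + 4))*234 = (-3 + 6*4)*234 = (-3 + 24)*234 = 21*234 = 4914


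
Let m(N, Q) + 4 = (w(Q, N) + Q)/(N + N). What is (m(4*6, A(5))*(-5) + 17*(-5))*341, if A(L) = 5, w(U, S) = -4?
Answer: -1065625/48 ≈ -22201.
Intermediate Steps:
m(N, Q) = -4 + (-4 + Q)/(2*N) (m(N, Q) = -4 + (-4 + Q)/(N + N) = -4 + (-4 + Q)/((2*N)) = -4 + (-4 + Q)*(1/(2*N)) = -4 + (-4 + Q)/(2*N))
(m(4*6, A(5))*(-5) + 17*(-5))*341 = (((-4 + 5 - 32*6)/(2*((4*6))))*(-5) + 17*(-5))*341 = (((½)*(-4 + 5 - 8*24)/24)*(-5) - 85)*341 = (((½)*(1/24)*(-4 + 5 - 192))*(-5) - 85)*341 = (((½)*(1/24)*(-191))*(-5) - 85)*341 = (-191/48*(-5) - 85)*341 = (955/48 - 85)*341 = -3125/48*341 = -1065625/48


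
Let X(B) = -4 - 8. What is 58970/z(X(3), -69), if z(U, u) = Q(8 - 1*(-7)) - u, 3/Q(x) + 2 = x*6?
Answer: 1037872/1215 ≈ 854.22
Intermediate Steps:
Q(x) = 3/(-2 + 6*x) (Q(x) = 3/(-2 + x*6) = 3/(-2 + 6*x))
X(B) = -12
z(U, u) = 3/88 - u (z(U, u) = 3/(2*(-1 + 3*(8 - 1*(-7)))) - u = 3/(2*(-1 + 3*(8 + 7))) - u = 3/(2*(-1 + 3*15)) - u = 3/(2*(-1 + 45)) - u = (3/2)/44 - u = (3/2)*(1/44) - u = 3/88 - u)
58970/z(X(3), -69) = 58970/(3/88 - 1*(-69)) = 58970/(3/88 + 69) = 58970/(6075/88) = 58970*(88/6075) = 1037872/1215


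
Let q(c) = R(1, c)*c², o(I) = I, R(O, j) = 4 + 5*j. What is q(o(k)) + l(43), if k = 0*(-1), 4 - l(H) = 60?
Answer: -56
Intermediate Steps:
l(H) = -56 (l(H) = 4 - 1*60 = 4 - 60 = -56)
k = 0
q(c) = c²*(4 + 5*c) (q(c) = (4 + 5*c)*c² = c²*(4 + 5*c))
q(o(k)) + l(43) = 0²*(4 + 5*0) - 56 = 0*(4 + 0) - 56 = 0*4 - 56 = 0 - 56 = -56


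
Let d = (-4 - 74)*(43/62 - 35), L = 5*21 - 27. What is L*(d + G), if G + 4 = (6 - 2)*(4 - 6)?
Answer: 6441318/31 ≈ 2.0778e+5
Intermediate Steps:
L = 78 (L = 105 - 27 = 78)
G = -12 (G = -4 + (6 - 2)*(4 - 6) = -4 + 4*(-2) = -4 - 8 = -12)
d = 82953/31 (d = -78*(43*(1/62) - 35) = -78*(43/62 - 35) = -78*(-2127/62) = 82953/31 ≈ 2675.9)
L*(d + G) = 78*(82953/31 - 12) = 78*(82581/31) = 6441318/31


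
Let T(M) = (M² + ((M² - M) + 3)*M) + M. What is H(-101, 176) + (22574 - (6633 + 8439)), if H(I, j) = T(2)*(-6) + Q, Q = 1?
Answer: 7407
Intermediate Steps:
T(M) = M + M² + M*(3 + M² - M) (T(M) = (M² + (3 + M² - M)*M) + M = (M² + M*(3 + M² - M)) + M = M + M² + M*(3 + M² - M))
H(I, j) = -95 (H(I, j) = (2*(4 + 2²))*(-6) + 1 = (2*(4 + 4))*(-6) + 1 = (2*8)*(-6) + 1 = 16*(-6) + 1 = -96 + 1 = -95)
H(-101, 176) + (22574 - (6633 + 8439)) = -95 + (22574 - (6633 + 8439)) = -95 + (22574 - 1*15072) = -95 + (22574 - 15072) = -95 + 7502 = 7407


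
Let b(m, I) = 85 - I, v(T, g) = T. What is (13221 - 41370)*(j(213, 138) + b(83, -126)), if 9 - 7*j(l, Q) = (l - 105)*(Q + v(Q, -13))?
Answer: 113890854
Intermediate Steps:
j(l, Q) = 9/7 - 2*Q*(-105 + l)/7 (j(l, Q) = 9/7 - (l - 105)*(Q + Q)/7 = 9/7 - (-105 + l)*2*Q/7 = 9/7 - 2*Q*(-105 + l)/7)
(13221 - 41370)*(j(213, 138) + b(83, -126)) = (13221 - 41370)*((9/7 + 30*138 - 2/7*138*213) + (85 - 1*(-126))) = -28149*((9/7 + 4140 - 58788/7) + (85 + 126)) = -28149*(-4257 + 211) = -28149*(-4046) = 113890854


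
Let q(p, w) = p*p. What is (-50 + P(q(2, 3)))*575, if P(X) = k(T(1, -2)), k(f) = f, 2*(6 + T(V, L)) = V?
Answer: -63825/2 ≈ -31913.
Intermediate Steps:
T(V, L) = -6 + V/2
q(p, w) = p²
P(X) = -11/2 (P(X) = -6 + (½)*1 = -6 + ½ = -11/2)
(-50 + P(q(2, 3)))*575 = (-50 - 11/2)*575 = -111/2*575 = -63825/2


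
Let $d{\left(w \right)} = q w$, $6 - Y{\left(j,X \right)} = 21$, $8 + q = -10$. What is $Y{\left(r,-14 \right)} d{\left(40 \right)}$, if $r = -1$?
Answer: $10800$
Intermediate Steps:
$q = -18$ ($q = -8 - 10 = -18$)
$Y{\left(j,X \right)} = -15$ ($Y{\left(j,X \right)} = 6 - 21 = -15$)
$d{\left(w \right)} = - 18 w$
$Y{\left(r,-14 \right)} d{\left(40 \right)} = - 15 \left(\left(-18\right) 40\right) = \left(-15\right) \left(-720\right) = 10800$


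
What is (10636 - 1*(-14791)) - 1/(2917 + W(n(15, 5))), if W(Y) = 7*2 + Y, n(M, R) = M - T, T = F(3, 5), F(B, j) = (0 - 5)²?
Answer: 74272266/2921 ≈ 25427.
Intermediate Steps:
F(B, j) = 25 (F(B, j) = (-5)² = 25)
T = 25
n(M, R) = -25 + M (n(M, R) = M - 1*25 = M - 25 = -25 + M)
W(Y) = 14 + Y
(10636 - 1*(-14791)) - 1/(2917 + W(n(15, 5))) = (10636 - 1*(-14791)) - 1/(2917 + (14 + (-25 + 15))) = (10636 + 14791) - 1/(2917 + (14 - 10)) = 25427 - 1/(2917 + 4) = 25427 - 1/2921 = 74272266/2921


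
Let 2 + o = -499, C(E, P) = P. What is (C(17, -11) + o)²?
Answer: 262144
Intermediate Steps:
o = -501 (o = -2 - 499 = -501)
(C(17, -11) + o)² = (-11 - 501)² = (-512)² = 262144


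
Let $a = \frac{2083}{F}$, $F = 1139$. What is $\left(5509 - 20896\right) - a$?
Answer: $- \frac{17527876}{1139} \approx -15389.0$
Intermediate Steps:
$a = \frac{2083}{1139} \approx 1.8288$
$\left(5509 - 20896\right) - a = \left(5509 - 20896\right) - \frac{2083}{1139} = -15387 - \frac{2083}{1139} = - \frac{17527876}{1139}$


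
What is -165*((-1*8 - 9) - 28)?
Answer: 7425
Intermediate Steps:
-165*((-1*8 - 9) - 28) = -165*((-8 - 9) - 28) = -165*(-17 - 28) = -165*(-45) = 7425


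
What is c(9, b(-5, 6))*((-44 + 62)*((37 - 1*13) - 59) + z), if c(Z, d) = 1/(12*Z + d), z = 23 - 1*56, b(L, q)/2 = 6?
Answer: -221/40 ≈ -5.5250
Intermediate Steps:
b(L, q) = 12 (b(L, q) = 2*6 = 12)
z = -33 (z = 23 - 56 = -33)
c(Z, d) = 1/(d + 12*Z)
c(9, b(-5, 6))*((-44 + 62)*((37 - 1*13) - 59) + z) = ((-44 + 62)*((37 - 1*13) - 59) - 33)/(12 + 12*9) = (18*((37 - 13) - 59) - 33)/(12 + 108) = (18*(24 - 59) - 33)/120 = (18*(-35) - 33)/120 = (-630 - 33)/120 = (1/120)*(-663) = -221/40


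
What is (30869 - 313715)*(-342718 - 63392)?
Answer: 114866589060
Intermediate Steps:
(30869 - 313715)*(-342718 - 63392) = -282846*(-406110) = 114866589060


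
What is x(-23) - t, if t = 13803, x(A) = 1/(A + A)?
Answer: -634939/46 ≈ -13803.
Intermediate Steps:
x(A) = 1/(2*A)
x(-23) - t = (1/2)/(-23) - 1*13803 = (1/2)*(-1/23) - 13803 = -1/46 - 13803 = -634939/46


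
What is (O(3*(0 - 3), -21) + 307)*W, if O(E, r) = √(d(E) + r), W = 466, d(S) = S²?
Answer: 143062 + 932*√15 ≈ 1.4667e+5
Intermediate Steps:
O(E, r) = √(r + E²) (O(E, r) = √(E² + r) = √(r + E²))
(O(3*(0 - 3), -21) + 307)*W = (√(-21 + (3*(0 - 3))²) + 307)*466 = (√(-21 + (3*(-3))²) + 307)*466 = (√(-21 + (-9)²) + 307)*466 = (√(-21 + 81) + 307)*466 = (√60 + 307)*466 = (2*√15 + 307)*466 = (307 + 2*√15)*466 = 143062 + 932*√15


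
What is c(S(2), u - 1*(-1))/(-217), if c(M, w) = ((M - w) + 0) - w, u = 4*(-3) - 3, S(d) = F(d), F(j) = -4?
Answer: -24/217 ≈ -0.11060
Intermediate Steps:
S(d) = -4
u = -15 (u = -12 - 3 = -15)
c(M, w) = M - 2*w (c(M, w) = (M - w) - w = M - 2*w)
c(S(2), u - 1*(-1))/(-217) = (-4 - 2*(-15 - 1*(-1)))/(-217) = -(-4 - 2*(-15 + 1))/217 = -(-4 - 2*(-14))/217 = -(-4 + 28)/217 = -1/217*24 = -24/217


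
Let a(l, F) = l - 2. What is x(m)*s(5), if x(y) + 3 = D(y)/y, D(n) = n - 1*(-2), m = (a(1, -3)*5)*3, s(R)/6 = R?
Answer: -64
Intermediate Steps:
a(l, F) = -2 + l
s(R) = 6*R
m = -15 (m = ((-2 + 1)*5)*3 = -1*5*3 = -5*3 = -15)
D(n) = 2 + n (D(n) = n + 2 = 2 + n)
x(y) = -3 + (2 + y)/y
x(m)*s(5) = (-2 + 2/(-15))*(6*5) = (-2 + 2*(-1/15))*30 = (-2 - 2/15)*30 = -32/15*30 = -64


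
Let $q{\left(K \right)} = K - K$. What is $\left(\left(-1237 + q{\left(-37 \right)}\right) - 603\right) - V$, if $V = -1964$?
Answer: $124$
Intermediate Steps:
$q{\left(K \right)} = 0$
$\left(\left(-1237 + q{\left(-37 \right)}\right) - 603\right) - V = \left(\left(-1237 + 0\right) - 603\right) - -1964 = \left(-1237 - 603\right) + 1964 = -1840 + 1964 = 124$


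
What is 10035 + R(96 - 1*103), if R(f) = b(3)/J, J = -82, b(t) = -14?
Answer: 411442/41 ≈ 10035.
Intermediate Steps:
R(f) = 7/41 (R(f) = -14/(-82) = -14*(-1/82) = 7/41)
10035 + R(96 - 1*103) = 10035 + 7/41 = 411442/41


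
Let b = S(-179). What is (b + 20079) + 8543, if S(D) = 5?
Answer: 28627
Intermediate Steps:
b = 5
(b + 20079) + 8543 = (5 + 20079) + 8543 = 20084 + 8543 = 28627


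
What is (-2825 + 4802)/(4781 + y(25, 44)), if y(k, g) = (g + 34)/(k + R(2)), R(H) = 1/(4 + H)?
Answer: 298527/722399 ≈ 0.41324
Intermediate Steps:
y(k, g) = (34 + g)/(⅙ + k) (y(k, g) = (g + 34)/(k + 1/(4 + 2)) = (34 + g)/(k + 1/6) = (34 + g)/(k + ⅙) = (34 + g)/(⅙ + k))
(-2825 + 4802)/(4781 + y(25, 44)) = (-2825 + 4802)/(4781 + 6*(34 + 44)/(1 + 6*25)) = 1977/(4781 + 6*78/(1 + 150)) = 1977/(4781 + 6*78/151) = 1977/(4781 + 6*(1/151)*78) = 1977/(4781 + 468/151) = 1977/(722399/151) = 1977*(151/722399) = 298527/722399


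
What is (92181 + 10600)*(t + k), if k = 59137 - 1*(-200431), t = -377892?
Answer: -12161459044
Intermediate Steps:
k = 259568 (k = 59137 + 200431 = 259568)
(92181 + 10600)*(t + k) = (92181 + 10600)*(-377892 + 259568) = 102781*(-118324) = -12161459044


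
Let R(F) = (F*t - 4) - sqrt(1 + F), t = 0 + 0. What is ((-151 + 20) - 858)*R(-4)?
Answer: 3956 + 989*I*sqrt(3) ≈ 3956.0 + 1713.0*I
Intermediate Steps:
t = 0
R(F) = -4 - sqrt(1 + F) (R(F) = (F*0 - 4) - sqrt(1 + F) = (0 - 4) - sqrt(1 + F) = -4 - sqrt(1 + F))
((-151 + 20) - 858)*R(-4) = ((-151 + 20) - 858)*(-4 - sqrt(1 - 4)) = (-131 - 858)*(-4 - sqrt(-3)) = -989*(-4 - I*sqrt(3)) = 3956 + 989*I*sqrt(3)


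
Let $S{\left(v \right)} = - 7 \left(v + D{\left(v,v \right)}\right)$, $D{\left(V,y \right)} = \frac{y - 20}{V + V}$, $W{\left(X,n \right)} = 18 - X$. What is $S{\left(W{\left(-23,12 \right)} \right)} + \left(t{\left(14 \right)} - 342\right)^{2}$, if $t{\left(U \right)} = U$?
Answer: $\frac{8798207}{82} \approx 1.073 \cdot 10^{5}$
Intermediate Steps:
$D{\left(V,y \right)} = \frac{-20 + y}{2 V}$
$S{\left(v \right)} = - 7 v - \frac{7 \left(-20 + v\right)}{2 v}$ ($S{\left(v \right)} = - 7 \left(v + \frac{-20 + v}{2 v}\right) = - 7 v - \frac{7 \left(-20 + v\right)}{2 v}$)
$S{\left(W{\left(-23,12 \right)} \right)} + \left(t{\left(14 \right)} - 342\right)^{2} = \left(- \frac{7}{2} - 7 \left(18 - -23\right) + \frac{70}{18 - -23}\right) + \left(14 - 342\right)^{2} = \left(- \frac{7}{2} - 7 \left(18 + 23\right) + \frac{70}{18 + 23}\right) + \left(-328\right)^{2} = \left(- \frac{7}{2} - 287 + \frac{70}{41}\right) + 107584 = - \frac{23681}{82} + 107584 = \frac{8798207}{82}$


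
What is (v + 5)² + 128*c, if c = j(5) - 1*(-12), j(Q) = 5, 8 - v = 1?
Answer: 2320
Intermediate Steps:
v = 7 (v = 8 - 1*1 = 8 - 1 = 7)
c = 17 (c = 5 - 1*(-12) = 5 + 12 = 17)
(v + 5)² + 128*c = (7 + 5)² + 128*17 = 12² + 2176 = 144 + 2176 = 2320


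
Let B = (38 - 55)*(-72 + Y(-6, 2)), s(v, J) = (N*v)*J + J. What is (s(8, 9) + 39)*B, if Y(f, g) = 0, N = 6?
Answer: 587520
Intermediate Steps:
s(v, J) = J + 6*J*v (s(v, J) = (6*v)*J + J = 6*J*v + J = J + 6*J*v)
B = 1224 (B = (38 - 55)*(-72 + 0) = -17*(-72) = 1224)
(s(8, 9) + 39)*B = (9*(1 + 6*8) + 39)*1224 = (9*(1 + 48) + 39)*1224 = (9*49 + 39)*1224 = (441 + 39)*1224 = 480*1224 = 587520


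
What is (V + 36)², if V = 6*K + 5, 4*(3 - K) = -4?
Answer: 4225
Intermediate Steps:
K = 4 (K = 3 - ¼*(-4) = 3 + 1 = 4)
V = 29 (V = 6*4 + 5 = 24 + 5 = 29)
(V + 36)² = (29 + 36)² = 65² = 4225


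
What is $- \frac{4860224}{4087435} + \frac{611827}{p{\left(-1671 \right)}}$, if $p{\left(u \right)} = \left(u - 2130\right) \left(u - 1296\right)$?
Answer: $- \frac{52310698701263}{46096322070645} \approx -1.1348$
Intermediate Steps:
$p{\left(u \right)} = \left(-2130 + u\right) \left(-1296 + u\right)$
$- \frac{4860224}{4087435} + \frac{611827}{p{\left(-1671 \right)}} = - \frac{4860224}{4087435} + \frac{611827}{2760480 + \left(-1671\right)^{2} - -5724846} = \left(-4860224\right) \frac{1}{4087435} + \frac{611827}{2760480 + 2792241 + 5724846} = - \frac{4860224}{4087435} + \frac{611827}{11277567} = - \frac{52310698701263}{46096322070645}$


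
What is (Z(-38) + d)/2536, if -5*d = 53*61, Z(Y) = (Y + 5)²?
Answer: 553/3170 ≈ 0.17445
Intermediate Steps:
Z(Y) = (5 + Y)²
d = -3233/5 (d = -53*61/5 = -⅕*3233 = -3233/5 ≈ -646.60)
(Z(-38) + d)/2536 = ((5 - 38)² - 3233/5)/2536 = ((-33)² - 3233/5)*(1/2536) = (1089 - 3233/5)*(1/2536) = (2212/5)*(1/2536) = 553/3170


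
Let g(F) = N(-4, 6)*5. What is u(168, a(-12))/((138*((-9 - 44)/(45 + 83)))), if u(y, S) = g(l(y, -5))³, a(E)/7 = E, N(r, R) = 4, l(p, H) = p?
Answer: -512000/3657 ≈ -140.01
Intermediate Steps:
g(F) = 20 (g(F) = 4*5 = 20)
a(E) = 7*E
u(y, S) = 8000 (u(y, S) = 20³ = 8000)
u(168, a(-12))/((138*((-9 - 44)/(45 + 83)))) = 8000/((138*((-9 - 44)/(45 + 83)))) = 8000/((138*(-53/128))) = 8000/(-3657/64) = 8000*(-64/3657) = -512000/3657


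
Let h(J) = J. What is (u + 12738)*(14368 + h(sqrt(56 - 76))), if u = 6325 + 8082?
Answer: 390019360 + 54290*I*sqrt(5) ≈ 3.9002e+8 + 1.214e+5*I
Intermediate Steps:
u = 14407
(u + 12738)*(14368 + h(sqrt(56 - 76))) = (14407 + 12738)*(14368 + sqrt(56 - 76)) = 27145*(14368 + sqrt(-20)) = 27145*(14368 + 2*I*sqrt(5)) = 390019360 + 54290*I*sqrt(5)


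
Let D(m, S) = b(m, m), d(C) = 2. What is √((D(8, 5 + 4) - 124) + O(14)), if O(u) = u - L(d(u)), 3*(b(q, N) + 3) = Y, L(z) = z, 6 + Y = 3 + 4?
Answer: 2*I*√258/3 ≈ 10.708*I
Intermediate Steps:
Y = 1 (Y = -6 + (3 + 4) = -6 + 7 = 1)
b(q, N) = -8/3 (b(q, N) = -3 + (⅓)*1 = -3 + ⅓ = -8/3)
D(m, S) = -8/3
O(u) = -2 + u (O(u) = u - 1*2 = u - 2 = -2 + u)
√((D(8, 5 + 4) - 124) + O(14)) = √((-8/3 - 124) + (-2 + 14)) = √(-380/3 + 12) = √(-344/3) = 2*I*√258/3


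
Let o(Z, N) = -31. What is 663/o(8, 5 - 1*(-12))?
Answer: -663/31 ≈ -21.387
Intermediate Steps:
663/o(8, 5 - 1*(-12)) = 663/(-31) = 663*(-1/31) = -663/31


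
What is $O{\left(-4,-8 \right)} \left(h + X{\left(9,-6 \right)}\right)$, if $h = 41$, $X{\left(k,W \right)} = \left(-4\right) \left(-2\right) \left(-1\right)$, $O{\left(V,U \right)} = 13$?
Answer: $429$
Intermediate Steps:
$X{\left(k,W \right)} = -8$ ($X{\left(k,W \right)} = 8 \left(-1\right) = -8$)
$O{\left(-4,-8 \right)} \left(h + X{\left(9,-6 \right)}\right) = 13 \left(41 - 8\right) = 13 \cdot 33 = 429$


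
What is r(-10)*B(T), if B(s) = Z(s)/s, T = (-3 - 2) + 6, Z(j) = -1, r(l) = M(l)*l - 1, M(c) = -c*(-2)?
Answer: -199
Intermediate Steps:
M(c) = 2*c
r(l) = -1 + 2*l² (r(l) = (2*l)*l - 1 = 2*l² - 1 = -1 + 2*l²)
T = 1 (T = -5 + 6 = 1)
B(s) = -1/s
r(-10)*B(T) = (-1 + 2*(-10)²)*(-1/1) = (-1 + 2*100)*(-1*1) = (-1 + 200)*(-1) = 199*(-1) = -199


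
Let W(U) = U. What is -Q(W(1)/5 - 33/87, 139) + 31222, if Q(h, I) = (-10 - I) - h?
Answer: 4548769/145 ≈ 31371.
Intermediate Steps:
Q(h, I) = -10 - I - h
-Q(W(1)/5 - 33/87, 139) + 31222 = -(-10 - 1*139 - (1/5 - 33/87)) + 31222 = -(-10 - 139 - (1*(1/5) - 33*1/87)) + 31222 = -(-10 - 139 - (1/5 - 11/29)) + 31222 = -(-10 - 139 - 1*(-26/145)) + 31222 = -(-10 - 139 + 26/145) + 31222 = -1*(-21579/145) + 31222 = 21579/145 + 31222 = 4548769/145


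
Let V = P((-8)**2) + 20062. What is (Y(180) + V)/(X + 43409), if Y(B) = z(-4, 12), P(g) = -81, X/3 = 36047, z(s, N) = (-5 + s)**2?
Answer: 1433/10825 ≈ 0.13238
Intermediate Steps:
X = 108141 (X = 3*36047 = 108141)
Y(B) = 81 (Y(B) = (-5 - 4)**2 = (-9)**2 = 81)
V = 19981 (V = -81 + 20062 = 19981)
(Y(180) + V)/(X + 43409) = (81 + 19981)/(108141 + 43409) = 20062/151550 = 20062*(1/151550) = 1433/10825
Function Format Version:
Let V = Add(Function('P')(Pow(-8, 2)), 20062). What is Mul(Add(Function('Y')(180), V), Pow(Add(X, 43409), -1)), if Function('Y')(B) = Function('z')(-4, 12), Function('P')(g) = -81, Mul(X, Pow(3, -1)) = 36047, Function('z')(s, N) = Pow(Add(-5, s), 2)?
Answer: Rational(1433, 10825) ≈ 0.13238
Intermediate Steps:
X = 108141 (X = Mul(3, 36047) = 108141)
Function('Y')(B) = 81 (Function('Y')(B) = Pow(Add(-5, -4), 2) = Pow(-9, 2) = 81)
V = 19981 (V = Add(-81, 20062) = 19981)
Mul(Add(Function('Y')(180), V), Pow(Add(X, 43409), -1)) = Mul(Add(81, 19981), Pow(Add(108141, 43409), -1)) = Mul(20062, Pow(151550, -1)) = Mul(20062, Rational(1, 151550)) = Rational(1433, 10825)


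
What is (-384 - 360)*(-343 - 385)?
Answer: 541632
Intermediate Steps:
(-384 - 360)*(-343 - 385) = -744*(-728) = 541632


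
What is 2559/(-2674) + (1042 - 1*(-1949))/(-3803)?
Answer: -17729811/10169222 ≈ -1.7435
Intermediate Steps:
2559/(-2674) + (1042 - 1*(-1949))/(-3803) = 2559*(-1/2674) + (1042 + 1949)*(-1/3803) = -2559/2674 + 2991*(-1/3803) = -2559/2674 - 2991/3803 = -17729811/10169222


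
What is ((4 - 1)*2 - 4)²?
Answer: 4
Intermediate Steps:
((4 - 1)*2 - 4)² = (3*2 - 4)² = (6 - 4)² = 2² = 4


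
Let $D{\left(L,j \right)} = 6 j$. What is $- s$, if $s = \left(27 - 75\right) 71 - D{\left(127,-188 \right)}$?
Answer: $2280$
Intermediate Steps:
$s = -2280$ ($s = \left(27 - 75\right) 71 - 6 \left(-188\right) = \left(-48\right) 71 - -1128 = -3408 + 1128 = -2280$)
$- s = \left(-1\right) \left(-2280\right) = 2280$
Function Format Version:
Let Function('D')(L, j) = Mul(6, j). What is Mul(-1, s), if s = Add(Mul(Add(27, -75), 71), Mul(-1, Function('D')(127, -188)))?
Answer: 2280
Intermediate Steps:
s = -2280 (s = Add(Mul(Add(27, -75), 71), Mul(-1, Mul(6, -188))) = Add(Mul(-48, 71), Mul(-1, -1128)) = Add(-3408, 1128) = -2280)
Mul(-1, s) = Mul(-1, -2280) = 2280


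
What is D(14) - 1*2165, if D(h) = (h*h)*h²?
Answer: 36251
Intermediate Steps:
D(h) = h⁴ (D(h) = h²*h² = h⁴)
D(14) - 1*2165 = 14⁴ - 1*2165 = 38416 - 2165 = 36251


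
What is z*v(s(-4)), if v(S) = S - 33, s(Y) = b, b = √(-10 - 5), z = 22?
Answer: -726 + 22*I*√15 ≈ -726.0 + 85.206*I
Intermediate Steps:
b = I*√15 (b = √(-15) = I*√15 ≈ 3.873*I)
s(Y) = I*√15
v(S) = -33 + S
z*v(s(-4)) = 22*(-33 + I*√15) = -726 + 22*I*√15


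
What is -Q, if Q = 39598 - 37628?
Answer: -1970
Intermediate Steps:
Q = 1970
-Q = -1*1970 = -1970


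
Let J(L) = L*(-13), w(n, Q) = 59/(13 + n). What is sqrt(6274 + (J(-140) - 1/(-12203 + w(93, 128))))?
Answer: 2*sqrt(3385388753978667)/1293459 ≈ 89.967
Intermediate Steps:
J(L) = -13*L
sqrt(6274 + (J(-140) - 1/(-12203 + w(93, 128)))) = sqrt(6274 + (-13*(-140) - 1/(-12203 + 59/(13 + 93)))) = sqrt(6274 + (1820 - 1/(-12203 + 59/106))) = sqrt(6274 + (1820 - 1/(-1293459/106))) = sqrt(6274 + (1820 - 1*(-106/1293459))) = sqrt(6274 + (1820 + 106/1293459)) = sqrt(6274 + 2354095486/1293459) = sqrt(10469257252/1293459) = 2*sqrt(3385388753978667)/1293459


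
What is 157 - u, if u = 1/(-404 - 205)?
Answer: 95614/609 ≈ 157.00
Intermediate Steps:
u = -1/609 (u = 1/(-609) = -1/609 ≈ -0.0016420)
157 - u = 157 - 1*(-1/609) = 157 + 1/609 = 95614/609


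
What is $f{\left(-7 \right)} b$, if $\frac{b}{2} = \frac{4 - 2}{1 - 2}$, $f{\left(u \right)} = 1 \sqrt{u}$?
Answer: $- 4 i \sqrt{7} \approx - 10.583 i$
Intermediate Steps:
$f{\left(u \right)} = \sqrt{u}$
$b = -4$ ($b = 2 \frac{4 - 2}{1 - 2} = 2 \frac{2}{-1} = 2 \cdot 2 \left(-1\right) = 2 \left(-2\right) = -4$)
$f{\left(-7 \right)} b = \sqrt{-7} \left(-4\right) = i \sqrt{7} \left(-4\right) = - 4 i \sqrt{7}$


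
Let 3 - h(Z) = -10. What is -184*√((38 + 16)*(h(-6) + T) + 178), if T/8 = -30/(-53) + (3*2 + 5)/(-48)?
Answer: -184*√2880709/53 ≈ -5892.4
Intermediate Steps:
h(Z) = 13 (h(Z) = 3 - 1*(-10) = 3 + 10 = 13)
T = 857/318 (T = 8*(-30/(-53) + (3*2 + 5)/(-48)) = 8*(-30*(-1/53) + (6 + 5)*(-1/48)) = 8*(30/53 + 11*(-1/48)) = 8*(30/53 - 11/48) = 8*(857/2544) = 857/318 ≈ 2.6950)
-184*√((38 + 16)*(h(-6) + T) + 178) = -184*√((38 + 16)*(13 + 857/318) + 178) = -184*√(54*(4991/318) + 178) = -184*√(44919/53 + 178) = -184*√2880709/53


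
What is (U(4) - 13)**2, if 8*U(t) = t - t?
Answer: 169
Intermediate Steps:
U(t) = 0 (U(t) = (t - t)/8 = (1/8)*0 = 0)
(U(4) - 13)**2 = (0 - 13)**2 = (-13)**2 = 169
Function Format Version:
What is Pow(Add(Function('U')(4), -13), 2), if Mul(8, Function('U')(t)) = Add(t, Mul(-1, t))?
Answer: 169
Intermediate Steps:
Function('U')(t) = 0 (Function('U')(t) = Mul(Rational(1, 8), Add(t, Mul(-1, t))) = Mul(Rational(1, 8), 0) = 0)
Pow(Add(Function('U')(4), -13), 2) = Pow(Add(0, -13), 2) = Pow(-13, 2) = 169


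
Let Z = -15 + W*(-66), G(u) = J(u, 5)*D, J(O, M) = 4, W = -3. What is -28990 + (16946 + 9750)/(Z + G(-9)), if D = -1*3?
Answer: -4930594/171 ≈ -28834.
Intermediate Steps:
D = -3
G(u) = -12 (G(u) = 4*(-3) = -12)
Z = 183 (Z = -15 - 3*(-66) = -15 + 198 = 183)
-28990 + (16946 + 9750)/(Z + G(-9)) = -28990 + (16946 + 9750)/(183 - 12) = -28990 + 26696/171 = -4930594/171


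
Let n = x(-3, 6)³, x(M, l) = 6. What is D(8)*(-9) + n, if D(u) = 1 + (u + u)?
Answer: 63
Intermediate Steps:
D(u) = 1 + 2*u
n = 216 (n = 6³ = 216)
D(8)*(-9) + n = (1 + 2*8)*(-9) + 216 = (1 + 16)*(-9) + 216 = 17*(-9) + 216 = -153 + 216 = 63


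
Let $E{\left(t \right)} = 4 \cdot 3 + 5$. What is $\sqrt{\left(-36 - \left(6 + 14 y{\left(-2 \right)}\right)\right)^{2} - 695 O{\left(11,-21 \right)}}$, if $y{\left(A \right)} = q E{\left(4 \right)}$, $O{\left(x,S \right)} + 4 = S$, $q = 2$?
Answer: $\sqrt{285699} \approx 534.51$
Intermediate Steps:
$O{\left(x,S \right)} = -4 + S$
$E{\left(t \right)} = 17$ ($E{\left(t \right)} = 12 + 5 = 17$)
$y{\left(A \right)} = 34$ ($y{\left(A \right)} = 2 \cdot 17 = 34$)
$\sqrt{\left(-36 - \left(6 + 14 y{\left(-2 \right)}\right)\right)^{2} - 695 O{\left(11,-21 \right)}} = \sqrt{\left(-36 - 482\right)^{2} - 695 \left(-4 - 21\right)} = \sqrt{\left(-36 - 482\right)^{2} - -17375} = \sqrt{\left(-36 - 482\right)^{2} + 17375} = \sqrt{\left(-518\right)^{2} + 17375} = \sqrt{268324 + 17375} = \sqrt{285699}$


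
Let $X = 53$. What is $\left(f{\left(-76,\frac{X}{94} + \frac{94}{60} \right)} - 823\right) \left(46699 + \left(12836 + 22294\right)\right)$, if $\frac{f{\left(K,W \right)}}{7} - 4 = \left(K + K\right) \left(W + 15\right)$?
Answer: $- \frac{1097359867087}{705} \approx -1.5565 \cdot 10^{9}$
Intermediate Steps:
$f{\left(K,W \right)} = 28 + 14 K \left(15 + W\right)$ ($f{\left(K,W \right)} = 28 + 7 \left(K + K\right) \left(W + 15\right) = 28 + 7 \cdot 2 K \left(15 + W\right) = 28 + 14 K \left(15 + W\right)$)
$\left(f{\left(-76,\frac{X}{94} + \frac{94}{60} \right)} - 823\right) \left(46699 + \left(12836 + 22294\right)\right) = \left(\left(28 + 210 \left(-76\right) + 14 \left(-76\right) \left(\frac{53}{94} + \frac{94}{60}\right)\right) - 823\right) \left(46699 + \left(12836 + 22294\right)\right) = \left(\left(28 - 15960 + 14 \left(-76\right) \left(53 \cdot \frac{1}{94} + 94 \cdot \frac{1}{60}\right)\right) - 823\right) \left(46699 + 35130\right) = \left(\left(28 - 15960 + 14 \left(-76\right) \left(\frac{53}{94} + \frac{47}{30}\right)\right) - 823\right) 81829 = \left(\left(28 - 15960 + 14 \left(-76\right) \frac{1502}{705}\right) - 823\right) 81829 = \left(\left(28 - 15960 - \frac{1598128}{705}\right) - 823\right) 81829 = \left(- \frac{12830188}{705} - 823\right) 81829 = \left(- \frac{13410403}{705}\right) 81829 = - \frac{1097359867087}{705}$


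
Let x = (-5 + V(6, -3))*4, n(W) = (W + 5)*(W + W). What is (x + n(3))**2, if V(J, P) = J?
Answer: 2704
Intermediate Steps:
n(W) = 2*W*(5 + W) (n(W) = (5 + W)*(2*W) = 2*W*(5 + W))
x = 4 (x = (-5 + 6)*4 = 1*4 = 4)
(x + n(3))**2 = (4 + 2*3*(5 + 3))**2 = (4 + 2*3*8)**2 = (4 + 48)**2 = 52**2 = 2704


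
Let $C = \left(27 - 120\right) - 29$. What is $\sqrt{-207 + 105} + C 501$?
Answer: $-61122 + i \sqrt{102} \approx -61122.0 + 10.1 i$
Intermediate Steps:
$C = -122$ ($C = -93 - 29 = -122$)
$\sqrt{-207 + 105} + C 501 = \sqrt{-207 + 105} - 61122 = \sqrt{-102} - 61122 = i \sqrt{102} - 61122 = -61122 + i \sqrt{102}$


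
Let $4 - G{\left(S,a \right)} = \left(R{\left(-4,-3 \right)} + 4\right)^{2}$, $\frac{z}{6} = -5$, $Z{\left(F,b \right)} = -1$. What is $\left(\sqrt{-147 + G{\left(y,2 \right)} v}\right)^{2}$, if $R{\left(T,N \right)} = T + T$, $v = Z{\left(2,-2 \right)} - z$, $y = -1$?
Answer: $-495$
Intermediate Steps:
$z = -30$ ($z = 6 \left(-5\right) = -30$)
$v = 29$ ($v = -1 - -30 = -1 + 30 = 29$)
$R{\left(T,N \right)} = 2 T$
$G{\left(S,a \right)} = -12$ ($G{\left(S,a \right)} = 4 - \left(2 \left(-4\right) + 4\right)^{2} = 4 - \left(-8 + 4\right)^{2} = 4 - \left(-4\right)^{2} = 4 - 16 = -12$)
$\left(\sqrt{-147 + G{\left(y,2 \right)} v}\right)^{2} = \left(\sqrt{-147 - 348}\right)^{2} = \left(\sqrt{-495}\right)^{2} = \left(3 i \sqrt{55}\right)^{2} = -495$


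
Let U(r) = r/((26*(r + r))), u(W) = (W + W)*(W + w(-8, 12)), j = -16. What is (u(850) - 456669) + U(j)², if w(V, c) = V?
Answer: 2635672625/2704 ≈ 9.7473e+5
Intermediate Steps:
u(W) = 2*W*(-8 + W) (u(W) = (W + W)*(W - 8) = (2*W)*(-8 + W) = 2*W*(-8 + W))
U(r) = 1/52 (U(r) = r/((26*(2*r))) = r/((52*r)) = r*(1/(52*r)) = 1/52)
(u(850) - 456669) + U(j)² = (2*850*(-8 + 850) - 456669) + (1/52)² = (2*850*842 - 456669) + 1/2704 = (1431400 - 456669) + 1/2704 = 974731 + 1/2704 = 2635672625/2704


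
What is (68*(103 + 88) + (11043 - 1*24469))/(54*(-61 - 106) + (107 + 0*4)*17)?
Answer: 438/7199 ≈ 0.060842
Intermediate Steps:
(68*(103 + 88) + (11043 - 1*24469))/(54*(-61 - 106) + (107 + 0*4)*17) = (68*191 + (11043 - 24469))/(54*(-167) + (107 + 0)*17) = (12988 - 13426)/(-9018 + 107*17) = -438/(-9018 + 1819) = -438/(-7199) = -438*(-1/7199) = 438/7199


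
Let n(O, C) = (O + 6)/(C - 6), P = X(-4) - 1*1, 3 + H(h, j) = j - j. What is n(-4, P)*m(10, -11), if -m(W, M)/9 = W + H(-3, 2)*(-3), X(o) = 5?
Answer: 171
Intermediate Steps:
H(h, j) = -3 (H(h, j) = -3 + (j - j) = -3 + 0 = -3)
P = 4 (P = 5 - 1*1 = 5 - 1 = 4)
n(O, C) = (6 + O)/(-6 + C)
m(W, M) = -81 - 9*W (m(W, M) = -9*(W - 3*(-3)) = -9*(W + 9) = -9*(9 + W) = -81 - 9*W)
n(-4, P)*m(10, -11) = ((6 - 4)/(-6 + 4))*(-81 - 9*10) = (2/(-2))*(-81 - 90) = -½*2*(-171) = -1*(-171) = 171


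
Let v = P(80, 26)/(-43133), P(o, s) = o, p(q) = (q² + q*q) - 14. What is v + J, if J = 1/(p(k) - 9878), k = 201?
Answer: -5629667/3058561030 ≈ -0.0018406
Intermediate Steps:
p(q) = -14 + 2*q² (p(q) = (q² + q²) - 14 = 2*q² - 14 = -14 + 2*q²)
J = 1/70910 (J = 1/((-14 + 2*201²) - 9878) = 1/((-14 + 2*40401) - 9878) = 1/((-14 + 80802) - 9878) = 1/(80788 - 9878) = 1/70910 ≈ 1.4102e-5)
v = -80/43133 (v = 80/(-43133) = 80*(-1/43133) = -80/43133 ≈ -0.0018547)
v + J = -80/43133 + 1/70910 = -5629667/3058561030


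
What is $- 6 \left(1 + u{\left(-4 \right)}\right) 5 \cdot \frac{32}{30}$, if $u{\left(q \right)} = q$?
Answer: $96$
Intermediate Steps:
$- 6 \left(1 + u{\left(-4 \right)}\right) 5 \cdot \frac{32}{30} = - 6 \left(1 - 4\right) 5 \cdot \frac{32}{30} = - 6 \left(\left(-3\right) 5\right) 32 \cdot \frac{1}{30} = \left(-6\right) \left(-15\right) \frac{16}{15} = 90 \cdot \frac{16}{15} = 96$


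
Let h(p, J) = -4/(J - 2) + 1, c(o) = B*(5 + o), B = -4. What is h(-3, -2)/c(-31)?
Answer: 1/52 ≈ 0.019231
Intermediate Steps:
c(o) = -20 - 4*o (c(o) = -4*(5 + o) = -20 - 4*o)
h(p, J) = 1 - 4/(-2 + J) (h(p, J) = -4/(-2 + J) + 1 = 1 - 4/(-2 + J))
h(-3, -2)/c(-31) = ((-6 - 2)/(-2 - 2))/(-20 - 4*(-31)) = (-8/(-4))/(-20 + 124) = -1/4*(-8)/104 = 2*(1/104) = 1/52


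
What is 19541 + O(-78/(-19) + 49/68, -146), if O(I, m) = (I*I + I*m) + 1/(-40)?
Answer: 157409003987/8346320 ≈ 18860.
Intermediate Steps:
O(I, m) = -1/40 + I² + I*m (O(I, m) = (I² + I*m) - 1/40 = -1/40 + I² + I*m)
19541 + O(-78/(-19) + 49/68, -146) = 19541 + (-1/40 + (-78/(-19) + 49/68)² + (-78/(-19) + 49/68)*(-146)) = 19541 + (-1/40 + (-78*(-1/19) + 49*(1/68))² + (-78*(-1/19) + 49*(1/68))*(-146)) = 19541 + (-1/40 + (78/19 + 49/68)² + (78/19 + 49/68)*(-146)) = 19541 + (-1/40 + (6235/1292)² + (6235/1292)*(-146)) = 19541 + (-1/40 + 38875225/1669264 - 455155/646) = 19541 - 5686435133/8346320 = 157409003987/8346320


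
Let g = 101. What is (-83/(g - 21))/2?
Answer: -83/160 ≈ -0.51875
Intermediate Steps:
(-83/(g - 21))/2 = (-83/(101 - 21))/2 = (-83/80)*(1/2) = ((1/80)*(-83))*(1/2) = -83/80*1/2 = -83/160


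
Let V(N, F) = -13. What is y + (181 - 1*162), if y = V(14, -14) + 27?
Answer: 33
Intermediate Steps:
y = 14 (y = -13 + 27 = 14)
y + (181 - 1*162) = 14 + (181 - 1*162) = 14 + (181 - 162) = 14 + 19 = 33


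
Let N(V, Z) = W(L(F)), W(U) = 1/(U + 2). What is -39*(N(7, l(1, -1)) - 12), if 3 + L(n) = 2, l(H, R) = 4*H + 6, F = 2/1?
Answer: 429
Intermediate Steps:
F = 2 (F = 2*1 = 2)
l(H, R) = 6 + 4*H
L(n) = -1 (L(n) = -3 + 2 = -1)
W(U) = 1/(2 + U)
N(V, Z) = 1 (N(V, Z) = 1/(2 - 1) = 1/1 = 1)
-39*(N(7, l(1, -1)) - 12) = -39*(1 - 12) = -39*(-11) = 429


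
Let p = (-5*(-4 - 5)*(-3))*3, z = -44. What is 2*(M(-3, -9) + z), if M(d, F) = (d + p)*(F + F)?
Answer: 14600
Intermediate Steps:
p = -405 (p = (-5*(-9)*(-3))*3 = (45*(-3))*3 = -135*3 = -405)
M(d, F) = 2*F*(-405 + d) (M(d, F) = (d - 405)*(F + F) = (-405 + d)*(2*F) = 2*F*(-405 + d))
2*(M(-3, -9) + z) = 2*(2*(-9)*(-405 - 3) - 44) = 2*(2*(-9)*(-408) - 44) = 2*(7344 - 44) = 2*7300 = 14600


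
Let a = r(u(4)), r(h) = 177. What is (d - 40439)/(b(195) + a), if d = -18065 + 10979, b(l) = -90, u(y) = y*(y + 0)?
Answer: -47525/87 ≈ -546.26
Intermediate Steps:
u(y) = y**2 (u(y) = y*y = y**2)
d = -7086
a = 177
(d - 40439)/(b(195) + a) = (-7086 - 40439)/(-90 + 177) = -47525/87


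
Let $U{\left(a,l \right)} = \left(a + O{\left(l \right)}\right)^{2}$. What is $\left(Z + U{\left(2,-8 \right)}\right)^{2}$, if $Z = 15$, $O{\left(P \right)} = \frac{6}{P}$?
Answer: $\frac{70225}{256} \approx 274.32$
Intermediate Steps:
$U{\left(a,l \right)} = \left(a + \frac{6}{l}\right)^{2}$
$\left(Z + U{\left(2,-8 \right)}\right)^{2} = \left(15 + \frac{\left(6 + 2 \left(-8\right)\right)^{2}}{64}\right)^{2} = \left(15 + \frac{\left(6 - 16\right)^{2}}{64}\right)^{2} = \left(15 + \frac{\left(-10\right)^{2}}{64}\right)^{2} = \left(15 + \frac{1}{64} \cdot 100\right)^{2} = \left(15 + \frac{25}{16}\right)^{2} = \left(\frac{265}{16}\right)^{2} = \frac{70225}{256}$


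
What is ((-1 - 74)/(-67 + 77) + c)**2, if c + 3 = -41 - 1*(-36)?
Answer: 961/4 ≈ 240.25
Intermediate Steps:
c = -8 (c = -3 + (-41 - 1*(-36)) = -3 + (-41 + 36) = -3 - 5 = -8)
((-1 - 74)/(-67 + 77) + c)**2 = ((-1 - 74)/(-67 + 77) - 8)**2 = (-75/10 - 8)**2 = (-75*1/10 - 8)**2 = (-15/2 - 8)**2 = (-31/2)**2 = 961/4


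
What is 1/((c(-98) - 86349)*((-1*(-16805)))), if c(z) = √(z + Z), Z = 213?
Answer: -86349/125300595473230 - √115/125300595473230 ≈ -6.8922e-10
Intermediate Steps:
c(z) = √(213 + z) (c(z) = √(z + 213) = √(213 + z))
1/((c(-98) - 86349)*((-1*(-16805)))) = 1/((√(213 - 98) - 86349)*((-1*(-16805)))) = 1/(√115 - 86349*16805) = (1/16805)/(-86349 + √115) = 1/(16805*(-86349 + √115))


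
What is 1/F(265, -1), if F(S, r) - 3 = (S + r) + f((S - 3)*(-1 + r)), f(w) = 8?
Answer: 1/275 ≈ 0.0036364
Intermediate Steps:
F(S, r) = 11 + S + r (F(S, r) = 3 + ((S + r) + 8) = 3 + (8 + S + r) = 11 + S + r)
1/F(265, -1) = 1/(11 + 265 - 1) = 1/275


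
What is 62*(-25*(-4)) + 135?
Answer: 6335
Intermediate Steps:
62*(-25*(-4)) + 135 = 62*100 + 135 = 6200 + 135 = 6335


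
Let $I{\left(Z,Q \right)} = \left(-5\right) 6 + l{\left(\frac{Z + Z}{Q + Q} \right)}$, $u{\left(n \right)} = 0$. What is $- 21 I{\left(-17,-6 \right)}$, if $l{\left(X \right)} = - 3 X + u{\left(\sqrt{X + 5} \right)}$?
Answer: $\frac{1617}{2} \approx 808.5$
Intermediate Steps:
$l{\left(X \right)} = - 3 X$ ($l{\left(X \right)} = - 3 X + 0 = - 3 X$)
$I{\left(Z,Q \right)} = -30 - \frac{3 Z}{Q}$ ($I{\left(Z,Q \right)} = \left(-5\right) 6 - 3 \frac{Z + Z}{Q + Q} = -30 - 3 \frac{2 Z}{2 Q} = -30 - 3 \cdot 2 Z \frac{1}{2 Q} = -30 - 3 \frac{Z}{Q} = -30 - \frac{3 Z}{Q}$)
$- 21 I{\left(-17,-6 \right)} = - 21 \left(-30 - - \frac{51}{-6}\right) = - 21 \left(-30 - \left(-51\right) \left(- \frac{1}{6}\right)\right) = - 21 \left(-30 - \frac{17}{2}\right) = \left(-21\right) \left(- \frac{77}{2}\right) = \frac{1617}{2}$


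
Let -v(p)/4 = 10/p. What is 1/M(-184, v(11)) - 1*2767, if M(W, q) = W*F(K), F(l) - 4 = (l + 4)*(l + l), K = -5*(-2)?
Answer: -144592353/52256 ≈ -2767.0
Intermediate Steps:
K = 10
F(l) = 4 + 2*l*(4 + l) (F(l) = 4 + (l + 4)*(l + l) = 4 + (4 + l)*(2*l) = 4 + 2*l*(4 + l))
v(p) = -40/p
M(W, q) = 284*W (M(W, q) = W*(4 + 2*10² + 8*10) = W*(4 + 2*100 + 80) = W*(4 + 200 + 80) = W*284 = 284*W)
1/M(-184, v(11)) - 1*2767 = 1/(284*(-184)) - 1*2767 = 1/(-52256) - 2767 = -1/52256 - 2767 = -144592353/52256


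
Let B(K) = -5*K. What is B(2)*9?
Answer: -90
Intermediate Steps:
B(2)*9 = -5*2*9 = -10*9 = -90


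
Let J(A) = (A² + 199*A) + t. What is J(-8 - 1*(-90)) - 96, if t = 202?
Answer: 23148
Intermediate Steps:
J(A) = 202 + A² + 199*A (J(A) = (A² + 199*A) + 202 = 202 + A² + 199*A)
J(-8 - 1*(-90)) - 96 = (202 + (-8 - 1*(-90))² + 199*(-8 - 1*(-90))) - 96 = (202 + (-8 + 90)² + 199*(-8 + 90)) - 96 = (202 + 82² + 199*82) - 96 = (202 + 6724 + 16318) - 96 = 23244 - 96 = 23148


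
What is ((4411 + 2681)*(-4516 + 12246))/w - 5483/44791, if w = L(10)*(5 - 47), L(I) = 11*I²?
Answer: -20464565768/17244535 ≈ -1186.7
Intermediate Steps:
w = -46200 (w = (11*10²)*(5 - 47) = (11*100)*(-42) = 1100*(-42) = -46200)
((4411 + 2681)*(-4516 + 12246))/w - 5483/44791 = ((4411 + 2681)*(-4516 + 12246))/(-46200) - 5483/44791 = (7092*7730)*(-1/46200) - 5483*1/44791 = 54821160*(-1/46200) - 5483/44791 = -456843/385 - 5483/44791 = -20464565768/17244535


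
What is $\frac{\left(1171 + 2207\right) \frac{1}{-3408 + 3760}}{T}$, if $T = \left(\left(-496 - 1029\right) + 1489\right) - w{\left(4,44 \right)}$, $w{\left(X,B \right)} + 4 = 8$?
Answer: $- \frac{1689}{7040} \approx -0.23991$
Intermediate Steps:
$w{\left(X,B \right)} = 4$ ($w{\left(X,B \right)} = -4 + 8 = 4$)
$T = -40$ ($T = \left(\left(-496 - 1029\right) + 1489\right) - 4 = \left(-1525 + 1489\right) - 4 = -36 - 4 = -40$)
$\frac{\left(1171 + 2207\right) \frac{1}{-3408 + 3760}}{T} = \frac{\left(1171 + 2207\right) \frac{1}{-3408 + 3760}}{-40} = \frac{3378}{352} \left(- \frac{1}{40}\right) = 3378 \cdot \frac{1}{352} \left(- \frac{1}{40}\right) = \frac{1689}{176} \left(- \frac{1}{40}\right) = - \frac{1689}{7040}$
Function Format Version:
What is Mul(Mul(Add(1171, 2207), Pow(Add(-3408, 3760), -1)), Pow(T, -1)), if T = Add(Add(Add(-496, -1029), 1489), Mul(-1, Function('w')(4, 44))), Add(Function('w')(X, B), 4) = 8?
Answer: Rational(-1689, 7040) ≈ -0.23991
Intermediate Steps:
Function('w')(X, B) = 4 (Function('w')(X, B) = Add(-4, 8) = 4)
T = -40 (T = Add(Add(Add(-496, -1029), 1489), Mul(-1, 4)) = Add(Add(-1525, 1489), -4) = Add(-36, -4) = -40)
Mul(Mul(Add(1171, 2207), Pow(Add(-3408, 3760), -1)), Pow(T, -1)) = Mul(Mul(Add(1171, 2207), Pow(Add(-3408, 3760), -1)), Pow(-40, -1)) = Mul(Mul(3378, Pow(352, -1)), Rational(-1, 40)) = Mul(Mul(3378, Rational(1, 352)), Rational(-1, 40)) = Mul(Rational(1689, 176), Rational(-1, 40)) = Rational(-1689, 7040)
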